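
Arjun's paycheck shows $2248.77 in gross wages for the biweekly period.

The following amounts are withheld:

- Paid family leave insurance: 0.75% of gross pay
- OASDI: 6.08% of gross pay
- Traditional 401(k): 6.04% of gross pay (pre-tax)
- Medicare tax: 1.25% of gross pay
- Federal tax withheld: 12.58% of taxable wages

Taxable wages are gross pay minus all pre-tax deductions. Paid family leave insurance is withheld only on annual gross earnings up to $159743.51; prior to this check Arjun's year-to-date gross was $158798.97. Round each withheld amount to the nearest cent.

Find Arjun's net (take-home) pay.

$1675.21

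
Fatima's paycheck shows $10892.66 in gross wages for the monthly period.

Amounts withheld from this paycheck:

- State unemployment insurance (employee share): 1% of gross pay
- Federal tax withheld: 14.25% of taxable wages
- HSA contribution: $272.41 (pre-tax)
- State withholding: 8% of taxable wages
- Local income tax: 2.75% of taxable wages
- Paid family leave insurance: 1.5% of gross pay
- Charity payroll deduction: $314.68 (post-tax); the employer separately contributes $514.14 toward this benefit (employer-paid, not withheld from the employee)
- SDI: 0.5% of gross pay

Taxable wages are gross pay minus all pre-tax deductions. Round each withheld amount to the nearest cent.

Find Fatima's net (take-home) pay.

HSA contribution: $272.41
Taxable wages = $10892.66 − $272.41 = $10620.25
Local income tax: $10620.25 × 0.0275 = $292.06
State withholding: $10620.25 × 0.08 = $849.62
Federal tax withheld: $10620.25 × 0.1425 = $1513.39
SDI: $10892.66 × 0.005 = $54.46
State unemployment insurance (employee share): $10892.66 × 0.01 = $108.93
Paid family leave insurance: $10892.66 × 0.015 = $163.39
Charity payroll deduction: $314.68
(Employer's $514.14 toward charity payroll deduction is not withheld from the employee.)
Total deductions = $272.41 + $292.06 + $849.62 + $1513.39 + $54.46 + $108.93 + $163.39 + $314.68 = $3568.94
Net pay = $10892.66 − $3568.94 = $7323.72

$7323.72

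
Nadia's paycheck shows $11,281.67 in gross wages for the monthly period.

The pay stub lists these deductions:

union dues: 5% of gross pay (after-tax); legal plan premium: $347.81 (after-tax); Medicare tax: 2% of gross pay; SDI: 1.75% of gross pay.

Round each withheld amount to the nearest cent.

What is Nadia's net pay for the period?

Medicare tax: $11,281.67 × 0.02 = $225.63
SDI: $11,281.67 × 0.0175 = $197.43
Legal plan premium: $347.81
Union dues: $11,281.67 × 0.05 = $564.08
Total deductions = $225.63 + $197.43 + $347.81 + $564.08 = $1,334.95
Net pay = $11,281.67 − $1,334.95 = $9,946.72

$9,946.72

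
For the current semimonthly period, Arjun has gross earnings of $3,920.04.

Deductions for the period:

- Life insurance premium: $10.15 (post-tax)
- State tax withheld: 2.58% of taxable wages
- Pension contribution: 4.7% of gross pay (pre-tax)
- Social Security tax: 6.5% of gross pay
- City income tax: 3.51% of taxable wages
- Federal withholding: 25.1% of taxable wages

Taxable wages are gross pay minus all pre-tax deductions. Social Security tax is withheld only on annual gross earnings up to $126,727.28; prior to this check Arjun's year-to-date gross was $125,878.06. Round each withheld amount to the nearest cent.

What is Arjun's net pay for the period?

$2,505.25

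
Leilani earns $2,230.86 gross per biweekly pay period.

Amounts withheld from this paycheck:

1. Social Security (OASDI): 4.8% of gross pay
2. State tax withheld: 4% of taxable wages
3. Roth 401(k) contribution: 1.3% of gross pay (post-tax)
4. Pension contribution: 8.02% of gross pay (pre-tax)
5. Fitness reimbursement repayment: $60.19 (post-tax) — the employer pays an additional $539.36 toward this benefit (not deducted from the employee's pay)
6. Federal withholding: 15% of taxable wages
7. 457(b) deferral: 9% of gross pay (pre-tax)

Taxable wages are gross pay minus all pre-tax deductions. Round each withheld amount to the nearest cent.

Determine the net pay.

$1,303.17

Pension contribution: $2,230.86 × 0.0802 = $178.91
457(b) deferral: $2,230.86 × 0.09 = $200.78
Pre-tax total = $178.91 + $200.78 = $379.69
Taxable wages = $2,230.86 − $379.69 = $1,851.17
Federal withholding: $1,851.17 × 0.15 = $277.68
State tax withheld: $1,851.17 × 0.04 = $74.05
Social Security (OASDI): $2,230.86 × 0.048 = $107.08
Roth 401(k) contribution: $2,230.86 × 0.013 = $29.00
Fitness reimbursement repayment: $60.19
(Employer's $539.36 toward fitness reimbursement repayment is not withheld from the employee.)
Total deductions = $178.91 + $200.78 + $277.68 + $74.05 + $107.08 + $29.00 + $60.19 = $927.69
Net pay = $2,230.86 − $927.69 = $1,303.17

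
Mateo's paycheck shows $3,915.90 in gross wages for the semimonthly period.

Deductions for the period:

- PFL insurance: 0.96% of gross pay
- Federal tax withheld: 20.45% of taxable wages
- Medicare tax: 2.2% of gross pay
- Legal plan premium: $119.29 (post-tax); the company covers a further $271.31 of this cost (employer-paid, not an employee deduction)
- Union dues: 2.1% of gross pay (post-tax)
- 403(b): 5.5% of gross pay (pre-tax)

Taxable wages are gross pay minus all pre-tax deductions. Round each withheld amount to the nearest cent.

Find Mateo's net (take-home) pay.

403(b): $3,915.90 × 0.055 = $215.37
Taxable wages = $3,915.90 − $215.37 = $3,700.53
Federal tax withheld: $3,700.53 × 0.2045 = $756.76
PFL insurance: $3,915.90 × 0.0096 = $37.59
Medicare tax: $3,915.90 × 0.022 = $86.15
Union dues: $3,915.90 × 0.021 = $82.23
Legal plan premium: $119.29
(Employer's $271.31 toward legal plan premium is not withheld from the employee.)
Total deductions = $215.37 + $756.76 + $37.59 + $86.15 + $82.23 + $119.29 = $1,297.39
Net pay = $3,915.90 − $1,297.39 = $2,618.51

$2,618.51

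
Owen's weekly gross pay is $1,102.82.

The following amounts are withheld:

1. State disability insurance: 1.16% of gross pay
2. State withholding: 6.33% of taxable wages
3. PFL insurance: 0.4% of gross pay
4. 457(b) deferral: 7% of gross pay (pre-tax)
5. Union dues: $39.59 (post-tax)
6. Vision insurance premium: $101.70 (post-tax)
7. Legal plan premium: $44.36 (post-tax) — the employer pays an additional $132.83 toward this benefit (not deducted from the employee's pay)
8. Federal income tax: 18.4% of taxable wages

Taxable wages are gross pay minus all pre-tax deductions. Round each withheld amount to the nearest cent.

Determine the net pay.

457(b) deferral: $1,102.82 × 0.07 = $77.20
Taxable wages = $1,102.82 − $77.20 = $1,025.62
Federal income tax: $1,025.62 × 0.184 = $188.71
State withholding: $1,025.62 × 0.0633 = $64.92
PFL insurance: $1,102.82 × 0.004 = $4.41
State disability insurance: $1,102.82 × 0.0116 = $12.79
Legal plan premium: $44.36
Union dues: $39.59
Vision insurance premium: $101.70
(Employer's $132.83 toward legal plan premium is not withheld from the employee.)
Total deductions = $77.20 + $188.71 + $64.92 + $4.41 + $12.79 + $44.36 + $39.59 + $101.70 = $533.68
Net pay = $1,102.82 − $533.68 = $569.14

$569.14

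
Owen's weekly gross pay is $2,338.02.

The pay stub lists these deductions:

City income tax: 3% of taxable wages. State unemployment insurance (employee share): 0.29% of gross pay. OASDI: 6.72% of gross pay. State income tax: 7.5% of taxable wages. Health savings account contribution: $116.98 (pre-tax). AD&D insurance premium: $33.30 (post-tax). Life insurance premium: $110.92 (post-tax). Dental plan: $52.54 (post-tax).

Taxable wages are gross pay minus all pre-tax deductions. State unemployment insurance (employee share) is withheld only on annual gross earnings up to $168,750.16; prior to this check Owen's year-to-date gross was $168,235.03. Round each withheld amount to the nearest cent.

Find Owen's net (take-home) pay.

Health savings account contribution: $116.98
Taxable wages = $2,338.02 − $116.98 = $2,221.04
City income tax: $2,221.04 × 0.03 = $66.63
State income tax: $2,221.04 × 0.075 = $166.58
OASDI: $2,338.02 × 0.0672 = $157.11
State unemployment insurance (employee share): only $168,750.16 − $168,235.03 = $515.13 of this check is subject → $515.13 × 0.0029 = $1.49
Dental plan: $52.54
AD&D insurance premium: $33.30
Life insurance premium: $110.92
Total deductions = $116.98 + $66.63 + $166.58 + $157.11 + $1.49 + $52.54 + $33.30 + $110.92 = $705.55
Net pay = $2,338.02 − $705.55 = $1,632.47

$1,632.47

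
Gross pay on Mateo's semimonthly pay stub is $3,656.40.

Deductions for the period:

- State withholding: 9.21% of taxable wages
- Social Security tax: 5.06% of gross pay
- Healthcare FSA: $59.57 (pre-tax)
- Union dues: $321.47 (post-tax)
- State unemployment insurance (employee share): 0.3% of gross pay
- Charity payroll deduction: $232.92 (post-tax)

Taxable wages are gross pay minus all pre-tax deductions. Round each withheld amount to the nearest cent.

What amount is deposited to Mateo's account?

$2,515.19

Healthcare FSA: $59.57
Taxable wages = $3,656.40 − $59.57 = $3,596.83
State withholding: $3,596.83 × 0.0921 = $331.27
Social Security tax: $3,656.40 × 0.0506 = $185.01
State unemployment insurance (employee share): $3,656.40 × 0.003 = $10.97
Union dues: $321.47
Charity payroll deduction: $232.92
Total deductions = $59.57 + $331.27 + $185.01 + $10.97 + $321.47 + $232.92 = $1,141.21
Net pay = $3,656.40 − $1,141.21 = $2,515.19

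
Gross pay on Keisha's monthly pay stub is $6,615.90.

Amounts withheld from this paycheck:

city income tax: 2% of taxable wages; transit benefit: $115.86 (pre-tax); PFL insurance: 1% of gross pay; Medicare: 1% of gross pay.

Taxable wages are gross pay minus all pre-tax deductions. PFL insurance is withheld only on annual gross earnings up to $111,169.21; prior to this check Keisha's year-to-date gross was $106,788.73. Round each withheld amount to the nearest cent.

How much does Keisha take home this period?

$6,260.08

Transit benefit: $115.86
Taxable wages = $6,615.90 − $115.86 = $6,500.04
City income tax: $6,500.04 × 0.02 = $130.00
Medicare: $6,615.90 × 0.01 = $66.16
PFL insurance: only $111,169.21 − $106,788.73 = $4,380.48 of this check is subject → $4,380.48 × 0.01 = $43.80
Total deductions = $115.86 + $130.00 + $66.16 + $43.80 = $355.82
Net pay = $6,615.90 − $355.82 = $6,260.08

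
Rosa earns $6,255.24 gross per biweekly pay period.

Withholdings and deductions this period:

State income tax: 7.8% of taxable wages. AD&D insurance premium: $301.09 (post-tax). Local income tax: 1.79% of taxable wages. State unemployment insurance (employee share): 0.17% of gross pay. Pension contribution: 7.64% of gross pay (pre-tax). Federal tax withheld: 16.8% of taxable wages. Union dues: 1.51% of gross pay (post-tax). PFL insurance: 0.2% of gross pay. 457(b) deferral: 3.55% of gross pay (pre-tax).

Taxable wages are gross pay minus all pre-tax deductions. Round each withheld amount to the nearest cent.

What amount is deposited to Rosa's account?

457(b) deferral: $6,255.24 × 0.0355 = $222.06
Pension contribution: $6,255.24 × 0.0764 = $477.90
Pre-tax total = $222.06 + $477.90 = $699.96
Taxable wages = $6,255.24 − $699.96 = $5,555.28
State income tax: $5,555.28 × 0.078 = $433.31
Federal tax withheld: $5,555.28 × 0.168 = $933.29
Local income tax: $5,555.28 × 0.0179 = $99.44
PFL insurance: $6,255.24 × 0.002 = $12.51
State unemployment insurance (employee share): $6,255.24 × 0.0017 = $10.63
AD&D insurance premium: $301.09
Union dues: $6,255.24 × 0.0151 = $94.45
Total deductions = $222.06 + $477.90 + $433.31 + $933.29 + $99.44 + $12.51 + $10.63 + $301.09 + $94.45 = $2,584.68
Net pay = $6,255.24 − $2,584.68 = $3,670.56

$3,670.56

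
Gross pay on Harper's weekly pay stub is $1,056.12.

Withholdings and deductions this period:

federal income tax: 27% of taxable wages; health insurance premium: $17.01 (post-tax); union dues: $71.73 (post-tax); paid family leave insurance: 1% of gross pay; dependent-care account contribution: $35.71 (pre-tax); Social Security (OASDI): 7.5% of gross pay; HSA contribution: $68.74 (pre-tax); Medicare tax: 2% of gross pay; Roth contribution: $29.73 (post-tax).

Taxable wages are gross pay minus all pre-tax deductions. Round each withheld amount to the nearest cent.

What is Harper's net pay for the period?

Dependent-care account contribution: $35.71
HSA contribution: $68.74
Pre-tax total = $35.71 + $68.74 = $104.45
Taxable wages = $1,056.12 − $104.45 = $951.67
Federal income tax: $951.67 × 0.27 = $256.95
Medicare tax: $1,056.12 × 0.02 = $21.12
Paid family leave insurance: $1,056.12 × 0.01 = $10.56
Social Security (OASDI): $1,056.12 × 0.075 = $79.21
Union dues: $71.73
Roth contribution: $29.73
Health insurance premium: $17.01
Total deductions = $35.71 + $68.74 + $256.95 + $21.12 + $10.56 + $79.21 + $71.73 + $29.73 + $17.01 = $590.76
Net pay = $1,056.12 − $590.76 = $465.36

$465.36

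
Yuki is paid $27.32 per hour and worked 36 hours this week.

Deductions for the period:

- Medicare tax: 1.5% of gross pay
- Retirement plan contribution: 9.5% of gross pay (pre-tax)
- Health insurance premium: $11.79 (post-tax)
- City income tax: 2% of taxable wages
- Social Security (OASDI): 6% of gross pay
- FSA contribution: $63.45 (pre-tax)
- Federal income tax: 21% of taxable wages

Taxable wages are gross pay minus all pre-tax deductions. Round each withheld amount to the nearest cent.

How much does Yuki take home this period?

Gross pay: 36 × $27.32 = $983.52
Retirement plan contribution: $983.52 × 0.095 = $93.43
FSA contribution: $63.45
Pre-tax total = $93.43 + $63.45 = $156.88
Taxable wages = $983.52 − $156.88 = $826.64
City income tax: $826.64 × 0.02 = $16.53
Federal income tax: $826.64 × 0.21 = $173.59
Medicare tax: $983.52 × 0.015 = $14.75
Social Security (OASDI): $983.52 × 0.06 = $59.01
Health insurance premium: $11.79
Total deductions = $93.43 + $63.45 + $16.53 + $173.59 + $14.75 + $59.01 + $11.79 = $432.55
Net pay = $983.52 − $432.55 = $550.97

$550.97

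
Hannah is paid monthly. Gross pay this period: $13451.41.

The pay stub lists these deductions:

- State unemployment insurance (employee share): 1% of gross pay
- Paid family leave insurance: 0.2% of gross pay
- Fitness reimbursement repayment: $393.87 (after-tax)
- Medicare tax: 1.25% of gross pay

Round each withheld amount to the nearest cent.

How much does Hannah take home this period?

$12727.99

Medicare tax: $13451.41 × 0.0125 = $168.14
Paid family leave insurance: $13451.41 × 0.002 = $26.90
State unemployment insurance (employee share): $13451.41 × 0.01 = $134.51
Fitness reimbursement repayment: $393.87
Total deductions = $168.14 + $26.90 + $134.51 + $393.87 = $723.42
Net pay = $13451.41 − $723.42 = $12727.99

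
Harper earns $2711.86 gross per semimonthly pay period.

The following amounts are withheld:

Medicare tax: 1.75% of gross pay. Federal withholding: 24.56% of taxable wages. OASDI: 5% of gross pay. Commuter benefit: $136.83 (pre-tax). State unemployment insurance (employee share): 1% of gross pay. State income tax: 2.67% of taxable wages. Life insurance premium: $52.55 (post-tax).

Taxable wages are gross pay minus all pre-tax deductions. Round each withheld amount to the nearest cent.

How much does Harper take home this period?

$1611.13

Commuter benefit: $136.83
Taxable wages = $2711.86 − $136.83 = $2575.03
State income tax: $2575.03 × 0.0267 = $68.75
Federal withholding: $2575.03 × 0.2456 = $632.43
Medicare tax: $2711.86 × 0.0175 = $47.46
OASDI: $2711.86 × 0.05 = $135.59
State unemployment insurance (employee share): $2711.86 × 0.01 = $27.12
Life insurance premium: $52.55
Total deductions = $136.83 + $68.75 + $632.43 + $47.46 + $135.59 + $27.12 + $52.55 = $1100.73
Net pay = $2711.86 − $1100.73 = $1611.13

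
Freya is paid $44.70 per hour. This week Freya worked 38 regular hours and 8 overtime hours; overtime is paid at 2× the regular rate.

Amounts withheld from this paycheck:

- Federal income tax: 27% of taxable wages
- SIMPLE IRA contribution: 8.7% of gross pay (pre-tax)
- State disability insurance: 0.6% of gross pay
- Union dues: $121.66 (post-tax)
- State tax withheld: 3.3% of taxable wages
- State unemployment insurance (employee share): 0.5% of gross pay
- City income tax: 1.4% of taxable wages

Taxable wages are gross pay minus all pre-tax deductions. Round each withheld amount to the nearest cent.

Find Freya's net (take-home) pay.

$1356.98

Regular pay: 38 × $44.70 = $1698.60
Overtime pay: 8 × $44.70 × 2 = $715.20
Gross pay = $1698.60 + $715.20 = $2413.80
SIMPLE IRA contribution: $2413.80 × 0.087 = $210.00
Taxable wages = $2413.80 − $210.00 = $2203.80
State tax withheld: $2203.80 × 0.033 = $72.73
Federal income tax: $2203.80 × 0.27 = $595.03
City income tax: $2203.80 × 0.014 = $30.85
State unemployment insurance (employee share): $2413.80 × 0.005 = $12.07
State disability insurance: $2413.80 × 0.006 = $14.48
Union dues: $121.66
Total deductions = $210.00 + $72.73 + $595.03 + $30.85 + $12.07 + $14.48 + $121.66 = $1056.82
Net pay = $2413.80 − $1056.82 = $1356.98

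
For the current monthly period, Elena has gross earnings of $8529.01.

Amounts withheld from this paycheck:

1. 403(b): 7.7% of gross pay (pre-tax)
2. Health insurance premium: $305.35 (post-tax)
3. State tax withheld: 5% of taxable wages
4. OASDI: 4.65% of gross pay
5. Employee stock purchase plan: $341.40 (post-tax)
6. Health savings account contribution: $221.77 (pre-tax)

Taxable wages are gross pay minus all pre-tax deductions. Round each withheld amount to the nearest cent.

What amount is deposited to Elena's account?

403(b): $8529.01 × 0.077 = $656.73
Health savings account contribution: $221.77
Pre-tax total = $656.73 + $221.77 = $878.50
Taxable wages = $8529.01 − $878.50 = $7650.51
State tax withheld: $7650.51 × 0.05 = $382.53
OASDI: $8529.01 × 0.0465 = $396.60
Health insurance premium: $305.35
Employee stock purchase plan: $341.40
Total deductions = $656.73 + $221.77 + $382.53 + $396.60 + $305.35 + $341.40 = $2304.38
Net pay = $8529.01 − $2304.38 = $6224.63

$6224.63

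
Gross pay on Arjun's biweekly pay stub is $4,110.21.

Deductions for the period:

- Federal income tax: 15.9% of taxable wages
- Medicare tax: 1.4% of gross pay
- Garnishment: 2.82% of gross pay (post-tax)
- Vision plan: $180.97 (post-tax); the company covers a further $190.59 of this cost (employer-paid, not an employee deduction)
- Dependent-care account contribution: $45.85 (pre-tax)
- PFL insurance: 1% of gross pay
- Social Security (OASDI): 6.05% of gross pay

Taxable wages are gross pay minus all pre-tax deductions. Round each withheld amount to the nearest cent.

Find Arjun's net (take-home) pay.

$2,773.94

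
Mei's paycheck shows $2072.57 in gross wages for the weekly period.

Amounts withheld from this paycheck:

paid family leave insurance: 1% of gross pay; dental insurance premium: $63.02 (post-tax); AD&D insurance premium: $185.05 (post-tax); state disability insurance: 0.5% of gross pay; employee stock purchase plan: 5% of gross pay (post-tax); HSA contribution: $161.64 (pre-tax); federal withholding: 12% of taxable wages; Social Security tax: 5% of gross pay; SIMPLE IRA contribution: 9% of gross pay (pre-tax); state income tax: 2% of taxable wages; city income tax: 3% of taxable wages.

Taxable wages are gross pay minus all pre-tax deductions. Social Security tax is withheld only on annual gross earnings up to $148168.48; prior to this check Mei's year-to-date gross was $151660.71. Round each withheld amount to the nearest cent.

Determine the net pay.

HSA contribution: $161.64
SIMPLE IRA contribution: $2072.57 × 0.09 = $186.53
Pre-tax total = $161.64 + $186.53 = $348.17
Taxable wages = $2072.57 − $348.17 = $1724.40
State income tax: $1724.40 × 0.02 = $34.49
City income tax: $1724.40 × 0.03 = $51.73
Federal withholding: $1724.40 × 0.12 = $206.93
Social Security tax: annual cap $148168.48 already reached (YTD $151660.71), so $0.00
State disability insurance: $2072.57 × 0.005 = $10.36
Paid family leave insurance: $2072.57 × 0.01 = $20.73
Dental insurance premium: $63.02
AD&D insurance premium: $185.05
Employee stock purchase plan: $2072.57 × 0.05 = $103.63
Total deductions = $161.64 + $186.53 + $34.49 + $51.73 + $206.93 + $0.00 + $10.36 + $20.73 + $63.02 + $185.05 + $103.63 = $1024.11
Net pay = $2072.57 − $1024.11 = $1048.46

$1048.46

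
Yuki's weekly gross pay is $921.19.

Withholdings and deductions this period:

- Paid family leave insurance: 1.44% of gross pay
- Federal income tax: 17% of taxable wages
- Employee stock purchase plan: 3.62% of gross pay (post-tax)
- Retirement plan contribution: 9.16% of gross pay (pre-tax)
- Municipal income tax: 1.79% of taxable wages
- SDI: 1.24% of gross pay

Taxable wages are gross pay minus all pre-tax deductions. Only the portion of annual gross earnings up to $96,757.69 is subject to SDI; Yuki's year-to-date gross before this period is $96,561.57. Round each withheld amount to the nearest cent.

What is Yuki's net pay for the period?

Retirement plan contribution: $921.19 × 0.0916 = $84.38
Taxable wages = $921.19 − $84.38 = $836.81
Municipal income tax: $836.81 × 0.0179 = $14.98
Federal income tax: $836.81 × 0.17 = $142.26
SDI: only $96,757.69 − $96,561.57 = $196.12 of this check is subject → $196.12 × 0.0124 = $2.43
Paid family leave insurance: $921.19 × 0.0144 = $13.27
Employee stock purchase plan: $921.19 × 0.0362 = $33.35
Total deductions = $84.38 + $14.98 + $142.26 + $2.43 + $13.27 + $33.35 = $290.67
Net pay = $921.19 − $290.67 = $630.52

$630.52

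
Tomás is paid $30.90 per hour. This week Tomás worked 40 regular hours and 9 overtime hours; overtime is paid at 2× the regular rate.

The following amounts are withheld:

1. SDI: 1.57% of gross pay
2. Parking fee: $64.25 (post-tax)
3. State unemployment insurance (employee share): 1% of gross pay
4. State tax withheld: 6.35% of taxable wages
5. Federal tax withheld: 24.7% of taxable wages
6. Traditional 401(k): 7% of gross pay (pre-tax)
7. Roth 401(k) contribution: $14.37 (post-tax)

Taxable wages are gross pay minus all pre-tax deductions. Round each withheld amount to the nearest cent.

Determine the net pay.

$1,024.54

Regular pay: 40 × $30.90 = $1,236.00
Overtime pay: 9 × $30.90 × 2 = $556.20
Gross pay = $1,236.00 + $556.20 = $1,792.20
Traditional 401(k): $1,792.20 × 0.07 = $125.45
Taxable wages = $1,792.20 − $125.45 = $1,666.75
Federal tax withheld: $1,666.75 × 0.247 = $411.69
State tax withheld: $1,666.75 × 0.0635 = $105.84
State unemployment insurance (employee share): $1,792.20 × 0.01 = $17.92
SDI: $1,792.20 × 0.0157 = $28.14
Parking fee: $64.25
Roth 401(k) contribution: $14.37
Total deductions = $125.45 + $411.69 + $105.84 + $17.92 + $28.14 + $64.25 + $14.37 = $767.66
Net pay = $1,792.20 − $767.66 = $1,024.54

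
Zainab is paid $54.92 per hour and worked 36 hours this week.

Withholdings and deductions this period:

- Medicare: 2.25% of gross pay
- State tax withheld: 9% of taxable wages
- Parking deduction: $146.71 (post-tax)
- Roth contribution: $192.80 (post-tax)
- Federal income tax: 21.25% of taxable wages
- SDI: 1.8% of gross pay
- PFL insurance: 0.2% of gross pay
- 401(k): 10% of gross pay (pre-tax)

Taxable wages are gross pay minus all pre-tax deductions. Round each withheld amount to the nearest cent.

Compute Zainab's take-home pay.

Gross pay: 36 × $54.92 = $1,977.12
401(k): $1,977.12 × 0.1 = $197.71
Taxable wages = $1,977.12 − $197.71 = $1,779.41
State tax withheld: $1,779.41 × 0.09 = $160.15
Federal income tax: $1,779.41 × 0.2125 = $378.12
PFL insurance: $1,977.12 × 0.002 = $3.95
SDI: $1,977.12 × 0.018 = $35.59
Medicare: $1,977.12 × 0.0225 = $44.49
Roth contribution: $192.80
Parking deduction: $146.71
Total deductions = $197.71 + $160.15 + $378.12 + $3.95 + $35.59 + $44.49 + $192.80 + $146.71 = $1,159.52
Net pay = $1,977.12 − $1,159.52 = $817.60

$817.60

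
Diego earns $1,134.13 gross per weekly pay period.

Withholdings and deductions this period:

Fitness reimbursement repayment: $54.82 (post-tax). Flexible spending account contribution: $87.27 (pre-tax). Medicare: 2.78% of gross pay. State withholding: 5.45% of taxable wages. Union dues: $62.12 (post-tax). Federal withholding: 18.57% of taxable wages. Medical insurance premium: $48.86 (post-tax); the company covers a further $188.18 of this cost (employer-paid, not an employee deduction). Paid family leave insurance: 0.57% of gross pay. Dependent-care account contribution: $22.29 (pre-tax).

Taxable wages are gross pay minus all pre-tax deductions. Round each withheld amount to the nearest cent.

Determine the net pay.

Flexible spending account contribution: $87.27
Dependent-care account contribution: $22.29
Pre-tax total = $87.27 + $22.29 = $109.56
Taxable wages = $1,134.13 − $109.56 = $1,024.57
Federal withholding: $1,024.57 × 0.1857 = $190.26
State withholding: $1,024.57 × 0.0545 = $55.84
Paid family leave insurance: $1,134.13 × 0.0057 = $6.46
Medicare: $1,134.13 × 0.0278 = $31.53
Fitness reimbursement repayment: $54.82
Medical insurance premium: $48.86
Union dues: $62.12
(Employer's $188.18 toward medical insurance premium is not withheld from the employee.)
Total deductions = $87.27 + $22.29 + $190.26 + $55.84 + $6.46 + $31.53 + $54.82 + $48.86 + $62.12 = $559.45
Net pay = $1,134.13 − $559.45 = $574.68

$574.68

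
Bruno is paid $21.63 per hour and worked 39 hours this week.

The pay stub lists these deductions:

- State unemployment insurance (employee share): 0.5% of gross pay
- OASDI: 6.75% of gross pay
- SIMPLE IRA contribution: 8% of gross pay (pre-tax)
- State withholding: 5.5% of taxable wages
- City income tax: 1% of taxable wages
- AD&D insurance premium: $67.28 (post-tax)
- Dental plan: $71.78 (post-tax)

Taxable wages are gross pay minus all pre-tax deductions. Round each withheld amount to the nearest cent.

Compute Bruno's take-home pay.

$525.42

Gross pay: 39 × $21.63 = $843.57
SIMPLE IRA contribution: $843.57 × 0.08 = $67.49
Taxable wages = $843.57 − $67.49 = $776.08
State withholding: $776.08 × 0.055 = $42.68
City income tax: $776.08 × 0.01 = $7.76
OASDI: $843.57 × 0.0675 = $56.94
State unemployment insurance (employee share): $843.57 × 0.005 = $4.22
AD&D insurance premium: $67.28
Dental plan: $71.78
Total deductions = $67.49 + $42.68 + $7.76 + $56.94 + $4.22 + $67.28 + $71.78 = $318.15
Net pay = $843.57 − $318.15 = $525.42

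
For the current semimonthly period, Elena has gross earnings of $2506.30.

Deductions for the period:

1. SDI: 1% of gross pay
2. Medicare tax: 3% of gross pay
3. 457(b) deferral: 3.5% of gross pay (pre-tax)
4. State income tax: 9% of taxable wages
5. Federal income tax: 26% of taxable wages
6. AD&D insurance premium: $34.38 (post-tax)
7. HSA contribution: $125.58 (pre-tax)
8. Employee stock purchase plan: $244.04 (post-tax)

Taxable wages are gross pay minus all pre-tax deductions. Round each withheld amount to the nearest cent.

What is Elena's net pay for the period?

$1111.78

HSA contribution: $125.58
457(b) deferral: $2506.30 × 0.035 = $87.72
Pre-tax total = $125.58 + $87.72 = $213.30
Taxable wages = $2506.30 − $213.30 = $2293.00
Federal income tax: $2293.00 × 0.26 = $596.18
State income tax: $2293.00 × 0.09 = $206.37
SDI: $2506.30 × 0.01 = $25.06
Medicare tax: $2506.30 × 0.03 = $75.19
Employee stock purchase plan: $244.04
AD&D insurance premium: $34.38
Total deductions = $125.58 + $87.72 + $596.18 + $206.37 + $25.06 + $75.19 + $244.04 + $34.38 = $1394.52
Net pay = $2506.30 − $1394.52 = $1111.78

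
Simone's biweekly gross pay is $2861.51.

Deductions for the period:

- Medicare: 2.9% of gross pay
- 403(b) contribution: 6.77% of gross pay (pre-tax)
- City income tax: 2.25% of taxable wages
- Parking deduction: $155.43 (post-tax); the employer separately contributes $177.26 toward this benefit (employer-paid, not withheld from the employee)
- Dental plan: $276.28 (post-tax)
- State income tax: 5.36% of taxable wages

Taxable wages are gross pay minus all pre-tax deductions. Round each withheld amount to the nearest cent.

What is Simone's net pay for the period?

$1950.08

403(b) contribution: $2861.51 × 0.0677 = $193.72
Taxable wages = $2861.51 − $193.72 = $2667.79
City income tax: $2667.79 × 0.0225 = $60.03
State income tax: $2667.79 × 0.0536 = $142.99
Medicare: $2861.51 × 0.029 = $82.98
Parking deduction: $155.43
Dental plan: $276.28
(Employer's $177.26 toward parking deduction is not withheld from the employee.)
Total deductions = $193.72 + $60.03 + $142.99 + $82.98 + $155.43 + $276.28 = $911.43
Net pay = $2861.51 − $911.43 = $1950.08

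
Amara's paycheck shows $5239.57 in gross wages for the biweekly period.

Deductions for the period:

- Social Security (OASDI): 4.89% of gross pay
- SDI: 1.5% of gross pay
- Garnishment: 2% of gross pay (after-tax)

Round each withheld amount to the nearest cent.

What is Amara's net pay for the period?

$4799.98

Social Security (OASDI): $5239.57 × 0.0489 = $256.21
SDI: $5239.57 × 0.015 = $78.59
Garnishment: $5239.57 × 0.02 = $104.79
Total deductions = $256.21 + $78.59 + $104.79 = $439.59
Net pay = $5239.57 − $439.59 = $4799.98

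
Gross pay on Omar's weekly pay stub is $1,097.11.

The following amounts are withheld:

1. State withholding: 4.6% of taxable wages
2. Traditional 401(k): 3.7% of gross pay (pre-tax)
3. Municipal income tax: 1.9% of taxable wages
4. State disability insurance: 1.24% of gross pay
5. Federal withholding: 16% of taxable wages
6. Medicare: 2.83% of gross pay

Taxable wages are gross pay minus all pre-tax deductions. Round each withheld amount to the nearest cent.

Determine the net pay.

Traditional 401(k): $1,097.11 × 0.037 = $40.59
Taxable wages = $1,097.11 − $40.59 = $1,056.52
Federal withholding: $1,056.52 × 0.16 = $169.04
State withholding: $1,056.52 × 0.046 = $48.60
Municipal income tax: $1,056.52 × 0.019 = $20.07
Medicare: $1,097.11 × 0.0283 = $31.05
State disability insurance: $1,097.11 × 0.0124 = $13.60
Total deductions = $40.59 + $169.04 + $48.60 + $20.07 + $31.05 + $13.60 = $322.95
Net pay = $1,097.11 − $322.95 = $774.16

$774.16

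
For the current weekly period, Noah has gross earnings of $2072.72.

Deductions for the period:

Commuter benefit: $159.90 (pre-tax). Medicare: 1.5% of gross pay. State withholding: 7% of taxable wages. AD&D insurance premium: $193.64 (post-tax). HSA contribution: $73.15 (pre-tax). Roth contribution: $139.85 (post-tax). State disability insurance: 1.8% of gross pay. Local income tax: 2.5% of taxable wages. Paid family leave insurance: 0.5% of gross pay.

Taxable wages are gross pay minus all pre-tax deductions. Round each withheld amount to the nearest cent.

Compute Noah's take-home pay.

$1252.65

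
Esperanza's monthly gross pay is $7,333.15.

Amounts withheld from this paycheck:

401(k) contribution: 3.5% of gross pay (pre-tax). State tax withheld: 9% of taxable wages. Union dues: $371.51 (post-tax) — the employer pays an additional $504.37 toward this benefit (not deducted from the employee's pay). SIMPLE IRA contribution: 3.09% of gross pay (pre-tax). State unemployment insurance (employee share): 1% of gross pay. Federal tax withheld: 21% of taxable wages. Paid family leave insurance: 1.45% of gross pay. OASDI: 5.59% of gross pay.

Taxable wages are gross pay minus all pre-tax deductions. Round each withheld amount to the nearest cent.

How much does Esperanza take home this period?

$3,833.84

401(k) contribution: $7,333.15 × 0.035 = $256.66
SIMPLE IRA contribution: $7,333.15 × 0.0309 = $226.59
Pre-tax total = $256.66 + $226.59 = $483.25
Taxable wages = $7,333.15 − $483.25 = $6,849.90
State tax withheld: $6,849.90 × 0.09 = $616.49
Federal tax withheld: $6,849.90 × 0.21 = $1,438.48
OASDI: $7,333.15 × 0.0559 = $409.92
Paid family leave insurance: $7,333.15 × 0.0145 = $106.33
State unemployment insurance (employee share): $7,333.15 × 0.01 = $73.33
Union dues: $371.51
(Employer's $504.37 toward union dues is not withheld from the employee.)
Total deductions = $256.66 + $226.59 + $616.49 + $1,438.48 + $409.92 + $106.33 + $73.33 + $371.51 = $3,499.31
Net pay = $7,333.15 − $3,499.31 = $3,833.84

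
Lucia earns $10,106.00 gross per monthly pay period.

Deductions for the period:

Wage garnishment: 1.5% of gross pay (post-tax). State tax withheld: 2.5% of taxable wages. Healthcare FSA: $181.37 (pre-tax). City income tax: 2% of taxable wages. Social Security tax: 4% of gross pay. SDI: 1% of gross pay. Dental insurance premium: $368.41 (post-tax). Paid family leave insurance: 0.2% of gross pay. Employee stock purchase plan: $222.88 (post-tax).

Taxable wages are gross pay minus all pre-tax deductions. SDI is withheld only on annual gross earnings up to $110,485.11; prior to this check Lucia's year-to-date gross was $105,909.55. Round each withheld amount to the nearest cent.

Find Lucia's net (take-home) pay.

$8,264.93

Healthcare FSA: $181.37
Taxable wages = $10,106.00 − $181.37 = $9,924.63
State tax withheld: $9,924.63 × 0.025 = $248.12
City income tax: $9,924.63 × 0.02 = $198.49
Social Security tax: $10,106.00 × 0.04 = $404.24
SDI: only $110,485.11 − $105,909.55 = $4,575.56 of this check is subject → $4,575.56 × 0.01 = $45.76
Paid family leave insurance: $10,106.00 × 0.002 = $20.21
Wage garnishment: $10,106.00 × 0.015 = $151.59
Employee stock purchase plan: $222.88
Dental insurance premium: $368.41
Total deductions = $181.37 + $248.12 + $198.49 + $404.24 + $45.76 + $20.21 + $151.59 + $222.88 + $368.41 = $1,841.07
Net pay = $10,106.00 − $1,841.07 = $8,264.93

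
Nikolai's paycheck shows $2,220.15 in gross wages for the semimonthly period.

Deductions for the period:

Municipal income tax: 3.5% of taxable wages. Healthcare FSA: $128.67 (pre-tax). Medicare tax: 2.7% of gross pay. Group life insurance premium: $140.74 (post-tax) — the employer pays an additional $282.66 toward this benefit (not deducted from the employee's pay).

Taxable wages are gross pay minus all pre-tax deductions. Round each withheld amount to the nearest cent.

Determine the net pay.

$1,817.60

Healthcare FSA: $128.67
Taxable wages = $2,220.15 − $128.67 = $2,091.48
Municipal income tax: $2,091.48 × 0.035 = $73.20
Medicare tax: $2,220.15 × 0.027 = $59.94
Group life insurance premium: $140.74
(Employer's $282.66 toward group life insurance premium is not withheld from the employee.)
Total deductions = $128.67 + $73.20 + $59.94 + $140.74 = $402.55
Net pay = $2,220.15 − $402.55 = $1,817.60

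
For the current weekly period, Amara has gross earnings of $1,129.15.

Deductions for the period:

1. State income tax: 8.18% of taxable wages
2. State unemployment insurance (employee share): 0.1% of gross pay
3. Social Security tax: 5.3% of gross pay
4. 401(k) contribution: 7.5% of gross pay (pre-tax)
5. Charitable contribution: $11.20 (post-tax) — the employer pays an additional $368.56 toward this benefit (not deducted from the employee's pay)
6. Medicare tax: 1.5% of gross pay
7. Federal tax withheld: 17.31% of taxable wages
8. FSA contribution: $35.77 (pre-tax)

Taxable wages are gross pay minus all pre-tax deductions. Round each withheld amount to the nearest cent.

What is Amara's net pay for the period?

FSA contribution: $35.77
401(k) contribution: $1,129.15 × 0.075 = $84.69
Pre-tax total = $35.77 + $84.69 = $120.46
Taxable wages = $1,129.15 − $120.46 = $1,008.69
Federal tax withheld: $1,008.69 × 0.1731 = $174.60
State income tax: $1,008.69 × 0.0818 = $82.51
State unemployment insurance (employee share): $1,129.15 × 0.001 = $1.13
Social Security tax: $1,129.15 × 0.053 = $59.84
Medicare tax: $1,129.15 × 0.015 = $16.94
Charitable contribution: $11.20
(Employer's $368.56 toward charitable contribution is not withheld from the employee.)
Total deductions = $35.77 + $84.69 + $174.60 + $82.51 + $1.13 + $59.84 + $16.94 + $11.20 = $466.68
Net pay = $1,129.15 − $466.68 = $662.47

$662.47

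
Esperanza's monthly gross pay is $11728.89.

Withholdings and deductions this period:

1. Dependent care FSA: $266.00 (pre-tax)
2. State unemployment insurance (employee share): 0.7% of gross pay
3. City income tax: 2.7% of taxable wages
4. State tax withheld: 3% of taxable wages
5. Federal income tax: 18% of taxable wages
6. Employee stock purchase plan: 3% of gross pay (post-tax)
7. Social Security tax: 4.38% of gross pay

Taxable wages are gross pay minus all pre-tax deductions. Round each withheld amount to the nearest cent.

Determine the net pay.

Dependent care FSA: $266.00
Taxable wages = $11728.89 − $266.00 = $11462.89
City income tax: $11462.89 × 0.027 = $309.50
State tax withheld: $11462.89 × 0.03 = $343.89
Federal income tax: $11462.89 × 0.18 = $2063.32
State unemployment insurance (employee share): $11728.89 × 0.007 = $82.10
Social Security tax: $11728.89 × 0.0438 = $513.73
Employee stock purchase plan: $11728.89 × 0.03 = $351.87
Total deductions = $266.00 + $309.50 + $343.89 + $2063.32 + $82.10 + $513.73 + $351.87 = $3930.41
Net pay = $11728.89 − $3930.41 = $7798.48

$7798.48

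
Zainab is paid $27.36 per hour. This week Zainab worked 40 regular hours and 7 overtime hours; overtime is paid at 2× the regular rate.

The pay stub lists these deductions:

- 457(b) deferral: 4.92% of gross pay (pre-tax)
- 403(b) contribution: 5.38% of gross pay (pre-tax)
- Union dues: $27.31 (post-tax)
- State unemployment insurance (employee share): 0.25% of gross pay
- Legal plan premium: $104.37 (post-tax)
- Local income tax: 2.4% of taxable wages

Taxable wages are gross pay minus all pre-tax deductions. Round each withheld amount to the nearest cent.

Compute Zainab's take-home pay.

$1158.08

Regular pay: 40 × $27.36 = $1094.40
Overtime pay: 7 × $27.36 × 2 = $383.04
Gross pay = $1094.40 + $383.04 = $1477.44
457(b) deferral: $1477.44 × 0.0492 = $72.69
403(b) contribution: $1477.44 × 0.0538 = $79.49
Pre-tax total = $72.69 + $79.49 = $152.18
Taxable wages = $1477.44 − $152.18 = $1325.26
Local income tax: $1325.26 × 0.024 = $31.81
State unemployment insurance (employee share): $1477.44 × 0.0025 = $3.69
Union dues: $27.31
Legal plan premium: $104.37
Total deductions = $72.69 + $79.49 + $31.81 + $3.69 + $27.31 + $104.37 = $319.36
Net pay = $1477.44 − $319.36 = $1158.08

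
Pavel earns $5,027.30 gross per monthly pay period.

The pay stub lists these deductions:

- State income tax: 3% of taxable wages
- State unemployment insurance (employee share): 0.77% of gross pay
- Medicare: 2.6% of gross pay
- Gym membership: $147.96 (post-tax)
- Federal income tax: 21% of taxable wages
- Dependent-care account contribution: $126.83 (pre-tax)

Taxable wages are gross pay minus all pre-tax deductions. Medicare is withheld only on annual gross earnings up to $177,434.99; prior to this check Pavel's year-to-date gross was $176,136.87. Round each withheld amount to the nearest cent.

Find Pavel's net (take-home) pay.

Dependent-care account contribution: $126.83
Taxable wages = $5,027.30 − $126.83 = $4,900.47
Federal income tax: $4,900.47 × 0.21 = $1,029.10
State income tax: $4,900.47 × 0.03 = $147.01
State unemployment insurance (employee share): $5,027.30 × 0.0077 = $38.71
Medicare: only $177,434.99 − $176,136.87 = $1,298.12 of this check is subject → $1,298.12 × 0.026 = $33.75
Gym membership: $147.96
Total deductions = $126.83 + $1,029.10 + $147.01 + $38.71 + $33.75 + $147.96 = $1,523.36
Net pay = $5,027.30 − $1,523.36 = $3,503.94

$3,503.94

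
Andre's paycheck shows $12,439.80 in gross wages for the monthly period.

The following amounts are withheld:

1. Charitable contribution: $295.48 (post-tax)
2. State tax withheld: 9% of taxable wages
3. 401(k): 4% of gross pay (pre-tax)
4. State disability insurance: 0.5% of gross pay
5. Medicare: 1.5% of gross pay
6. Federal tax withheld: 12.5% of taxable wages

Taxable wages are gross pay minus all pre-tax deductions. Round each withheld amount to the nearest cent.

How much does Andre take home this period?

401(k): $12,439.80 × 0.04 = $497.59
Taxable wages = $12,439.80 − $497.59 = $11,942.21
Federal tax withheld: $11,942.21 × 0.125 = $1,492.78
State tax withheld: $11,942.21 × 0.09 = $1,074.80
Medicare: $12,439.80 × 0.015 = $186.60
State disability insurance: $12,439.80 × 0.005 = $62.20
Charitable contribution: $295.48
Total deductions = $497.59 + $1,492.78 + $1,074.80 + $186.60 + $62.20 + $295.48 = $3,609.45
Net pay = $12,439.80 − $3,609.45 = $8,830.35

$8,830.35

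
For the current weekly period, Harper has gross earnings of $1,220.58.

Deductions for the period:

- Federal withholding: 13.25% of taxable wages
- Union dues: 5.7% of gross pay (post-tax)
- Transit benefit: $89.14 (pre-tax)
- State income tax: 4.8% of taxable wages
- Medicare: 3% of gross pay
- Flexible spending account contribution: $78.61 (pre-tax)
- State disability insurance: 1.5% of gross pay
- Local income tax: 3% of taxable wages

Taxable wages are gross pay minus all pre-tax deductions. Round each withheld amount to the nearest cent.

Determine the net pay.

Transit benefit: $89.14
Flexible spending account contribution: $78.61
Pre-tax total = $89.14 + $78.61 = $167.75
Taxable wages = $1,220.58 − $167.75 = $1,052.83
State income tax: $1,052.83 × 0.048 = $50.54
Local income tax: $1,052.83 × 0.03 = $31.58
Federal withholding: $1,052.83 × 0.1325 = $139.50
Medicare: $1,220.58 × 0.03 = $36.62
State disability insurance: $1,220.58 × 0.015 = $18.31
Union dues: $1,220.58 × 0.057 = $69.57
Total deductions = $89.14 + $78.61 + $50.54 + $31.58 + $139.50 + $36.62 + $18.31 + $69.57 = $513.87
Net pay = $1,220.58 − $513.87 = $706.71

$706.71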